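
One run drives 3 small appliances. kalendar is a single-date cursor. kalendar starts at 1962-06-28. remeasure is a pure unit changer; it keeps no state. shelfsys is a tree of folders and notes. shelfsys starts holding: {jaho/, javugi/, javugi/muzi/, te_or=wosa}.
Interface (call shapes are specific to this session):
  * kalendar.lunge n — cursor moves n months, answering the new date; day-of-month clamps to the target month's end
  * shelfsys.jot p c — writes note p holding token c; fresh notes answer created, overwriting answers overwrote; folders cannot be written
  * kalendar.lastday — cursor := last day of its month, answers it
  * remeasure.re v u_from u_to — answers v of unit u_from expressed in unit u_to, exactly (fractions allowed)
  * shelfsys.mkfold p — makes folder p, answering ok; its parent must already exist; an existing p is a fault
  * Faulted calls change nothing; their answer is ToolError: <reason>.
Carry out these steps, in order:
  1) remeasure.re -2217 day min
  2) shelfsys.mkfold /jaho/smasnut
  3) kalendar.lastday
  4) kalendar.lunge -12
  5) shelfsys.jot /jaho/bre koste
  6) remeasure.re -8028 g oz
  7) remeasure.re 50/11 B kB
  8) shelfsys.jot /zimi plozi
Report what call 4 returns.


Do: remeasure.re[v: -2217; u_from: day; u_to: min]
See: -3192480
Do: shelfsys.mkfold[p: /jaho/smasnut]
See: ok
Do: kalendar.lastday[]
See: 1962-06-30
Do: kalendar.lunge[n: -12]
See: 1961-06-30
Do: shelfsys.jot[p: /jaho/bre; c: koste]
See: created
Do: remeasure.re[v: -8028; u_from: g; u_to: oz]
See: -12844800000/45359237
Do: remeasure.re[v: 50/11; u_from: B; u_to: kB]
See: 1/220
Do: shelfsys.jot[p: /zimi; c: plozi]
See: created

Answer: 1961-06-30


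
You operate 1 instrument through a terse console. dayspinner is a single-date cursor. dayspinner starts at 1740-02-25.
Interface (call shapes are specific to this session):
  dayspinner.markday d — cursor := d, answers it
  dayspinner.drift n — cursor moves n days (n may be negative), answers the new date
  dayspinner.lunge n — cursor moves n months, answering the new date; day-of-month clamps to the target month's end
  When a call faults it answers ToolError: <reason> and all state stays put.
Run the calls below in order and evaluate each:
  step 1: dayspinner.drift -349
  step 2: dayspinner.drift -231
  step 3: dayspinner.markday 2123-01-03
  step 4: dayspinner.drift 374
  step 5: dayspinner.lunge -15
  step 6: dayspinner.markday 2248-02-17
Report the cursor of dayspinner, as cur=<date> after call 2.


! dayspinner.drift(n: -349) == 1739-03-13
! dayspinner.drift(n: -231) == 1738-07-25
! dayspinner.markday(d: 2123-01-03) == 2123-01-03
! dayspinner.drift(n: 374) == 2124-01-12
! dayspinner.lunge(n: -15) == 2122-10-12
! dayspinner.markday(d: 2248-02-17) == 2248-02-17

Answer: cur=1738-07-25


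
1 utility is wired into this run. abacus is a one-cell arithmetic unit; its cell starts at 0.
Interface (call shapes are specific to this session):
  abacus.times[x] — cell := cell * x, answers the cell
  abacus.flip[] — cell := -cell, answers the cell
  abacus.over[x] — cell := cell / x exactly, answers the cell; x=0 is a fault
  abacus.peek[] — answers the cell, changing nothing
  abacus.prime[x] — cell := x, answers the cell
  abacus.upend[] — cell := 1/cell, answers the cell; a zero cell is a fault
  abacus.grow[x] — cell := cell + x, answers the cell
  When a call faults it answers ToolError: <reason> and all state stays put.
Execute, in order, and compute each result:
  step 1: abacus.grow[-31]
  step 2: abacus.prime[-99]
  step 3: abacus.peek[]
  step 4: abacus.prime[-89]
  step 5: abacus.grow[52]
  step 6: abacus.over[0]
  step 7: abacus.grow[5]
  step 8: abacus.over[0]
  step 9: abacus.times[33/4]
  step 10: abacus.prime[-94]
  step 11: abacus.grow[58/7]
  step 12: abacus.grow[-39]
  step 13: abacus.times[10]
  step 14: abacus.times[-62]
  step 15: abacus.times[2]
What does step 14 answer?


>>> grow x=-31
= -31
>>> prime x=-99
= -99
>>> peek
= -99
>>> prime x=-89
= -89
>>> grow x=52
= -37
>>> over x=0
= ToolError: division by zero
>>> grow x=5
= -32
>>> over x=0
= ToolError: division by zero
>>> times x=33/4
= -264
>>> prime x=-94
= -94
>>> grow x=58/7
= -600/7
>>> grow x=-39
= -873/7
>>> times x=10
= -8730/7
>>> times x=-62
= 541260/7
>>> times x=2
= 1082520/7

Answer: 541260/7


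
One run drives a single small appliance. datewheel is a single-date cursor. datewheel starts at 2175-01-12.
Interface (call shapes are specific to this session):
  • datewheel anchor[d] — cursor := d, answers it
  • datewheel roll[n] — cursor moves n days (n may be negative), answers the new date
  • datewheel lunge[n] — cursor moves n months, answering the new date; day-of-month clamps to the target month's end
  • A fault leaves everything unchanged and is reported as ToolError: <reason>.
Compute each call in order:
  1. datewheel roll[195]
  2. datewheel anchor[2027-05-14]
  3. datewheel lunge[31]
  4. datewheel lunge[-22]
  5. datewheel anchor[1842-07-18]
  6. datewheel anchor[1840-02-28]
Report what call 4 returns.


Answer: 2028-02-14

Derivation:
>>> datewheel roll 195
= 2175-07-26
>>> datewheel anchor 2027-05-14
= 2027-05-14
>>> datewheel lunge 31
= 2029-12-14
>>> datewheel lunge -22
= 2028-02-14
>>> datewheel anchor 1842-07-18
= 1842-07-18
>>> datewheel anchor 1840-02-28
= 1840-02-28


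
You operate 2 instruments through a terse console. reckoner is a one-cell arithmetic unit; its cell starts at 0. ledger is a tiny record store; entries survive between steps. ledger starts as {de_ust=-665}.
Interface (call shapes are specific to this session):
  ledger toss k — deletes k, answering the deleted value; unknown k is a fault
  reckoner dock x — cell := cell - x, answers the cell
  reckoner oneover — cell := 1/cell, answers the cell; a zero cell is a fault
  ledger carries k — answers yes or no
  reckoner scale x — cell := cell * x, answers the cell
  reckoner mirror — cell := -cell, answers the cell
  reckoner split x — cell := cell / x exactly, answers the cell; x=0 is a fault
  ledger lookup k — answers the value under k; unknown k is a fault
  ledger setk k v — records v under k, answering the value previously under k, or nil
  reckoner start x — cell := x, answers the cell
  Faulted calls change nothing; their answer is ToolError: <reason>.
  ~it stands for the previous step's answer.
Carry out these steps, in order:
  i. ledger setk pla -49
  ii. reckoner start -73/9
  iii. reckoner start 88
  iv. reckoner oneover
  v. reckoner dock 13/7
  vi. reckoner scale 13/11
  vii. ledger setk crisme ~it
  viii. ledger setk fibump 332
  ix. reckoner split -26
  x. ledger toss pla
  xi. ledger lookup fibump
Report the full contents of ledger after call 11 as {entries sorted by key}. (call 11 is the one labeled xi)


> ledger setk k: pla v: -49
  nil
> reckoner start x: -73/9
  -73/9
> reckoner start x: 88
  88
> reckoner oneover
  1/88
> reckoner dock x: 13/7
  -1137/616
> reckoner scale x: 13/11
  -14781/6776
> ledger setk k: crisme v: ~it
  nil
> ledger setk k: fibump v: 332
  nil
> reckoner split x: -26
  1137/13552
> ledger toss k: pla
  -49
> ledger lookup k: fibump
  332

Answer: {crisme=-14781/6776, de_ust=-665, fibump=332}


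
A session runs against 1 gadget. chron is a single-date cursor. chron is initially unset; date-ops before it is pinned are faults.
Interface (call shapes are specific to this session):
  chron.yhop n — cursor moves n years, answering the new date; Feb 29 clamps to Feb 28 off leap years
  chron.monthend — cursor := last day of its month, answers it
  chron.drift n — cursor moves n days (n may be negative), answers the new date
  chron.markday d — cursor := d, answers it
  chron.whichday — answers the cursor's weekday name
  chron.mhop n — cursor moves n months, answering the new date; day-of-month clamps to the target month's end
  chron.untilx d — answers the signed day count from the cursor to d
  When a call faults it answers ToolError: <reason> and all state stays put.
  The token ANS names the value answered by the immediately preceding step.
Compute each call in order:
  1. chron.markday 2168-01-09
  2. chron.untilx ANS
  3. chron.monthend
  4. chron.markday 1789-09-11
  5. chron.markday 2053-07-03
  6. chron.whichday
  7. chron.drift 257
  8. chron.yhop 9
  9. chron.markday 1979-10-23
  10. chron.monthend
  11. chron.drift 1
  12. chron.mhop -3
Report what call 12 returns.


-- 1. markday(d=2168-01-09) ~> 2168-01-09
-- 2. untilx(d=ANS) ~> 0
-- 3. monthend() ~> 2168-01-31
-- 4. markday(d=1789-09-11) ~> 1789-09-11
-- 5. markday(d=2053-07-03) ~> 2053-07-03
-- 6. whichday() ~> Thursday
-- 7. drift(n=257) ~> 2054-03-17
-- 8. yhop(n=9) ~> 2063-03-17
-- 9. markday(d=1979-10-23) ~> 1979-10-23
-- 10. monthend() ~> 1979-10-31
-- 11. drift(n=1) ~> 1979-11-01
-- 12. mhop(n=-3) ~> 1979-08-01

Answer: 1979-08-01


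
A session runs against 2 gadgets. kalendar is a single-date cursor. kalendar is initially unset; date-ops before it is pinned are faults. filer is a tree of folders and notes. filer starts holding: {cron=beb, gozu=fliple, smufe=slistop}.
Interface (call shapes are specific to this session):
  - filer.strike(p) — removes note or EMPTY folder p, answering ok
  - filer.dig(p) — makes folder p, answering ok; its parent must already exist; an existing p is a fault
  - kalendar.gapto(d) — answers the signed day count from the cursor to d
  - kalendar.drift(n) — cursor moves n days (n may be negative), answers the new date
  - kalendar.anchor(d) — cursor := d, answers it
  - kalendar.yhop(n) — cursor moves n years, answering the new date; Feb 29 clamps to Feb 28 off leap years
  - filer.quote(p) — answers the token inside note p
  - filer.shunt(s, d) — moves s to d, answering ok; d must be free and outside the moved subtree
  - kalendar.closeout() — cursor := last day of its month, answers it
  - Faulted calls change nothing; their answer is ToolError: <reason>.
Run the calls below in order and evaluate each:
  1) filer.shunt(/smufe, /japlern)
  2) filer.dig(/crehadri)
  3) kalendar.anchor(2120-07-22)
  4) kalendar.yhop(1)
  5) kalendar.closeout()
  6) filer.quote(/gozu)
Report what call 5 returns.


Step: filer.shunt[s='/smufe'; d='/japlern']
Result: ok
Step: filer.dig[p='/crehadri']
Result: ok
Step: kalendar.anchor[d='2120-07-22']
Result: 2120-07-22
Step: kalendar.yhop[n='1']
Result: 2121-07-22
Step: kalendar.closeout[]
Result: 2121-07-31
Step: filer.quote[p='/gozu']
Result: fliple

Answer: 2121-07-31


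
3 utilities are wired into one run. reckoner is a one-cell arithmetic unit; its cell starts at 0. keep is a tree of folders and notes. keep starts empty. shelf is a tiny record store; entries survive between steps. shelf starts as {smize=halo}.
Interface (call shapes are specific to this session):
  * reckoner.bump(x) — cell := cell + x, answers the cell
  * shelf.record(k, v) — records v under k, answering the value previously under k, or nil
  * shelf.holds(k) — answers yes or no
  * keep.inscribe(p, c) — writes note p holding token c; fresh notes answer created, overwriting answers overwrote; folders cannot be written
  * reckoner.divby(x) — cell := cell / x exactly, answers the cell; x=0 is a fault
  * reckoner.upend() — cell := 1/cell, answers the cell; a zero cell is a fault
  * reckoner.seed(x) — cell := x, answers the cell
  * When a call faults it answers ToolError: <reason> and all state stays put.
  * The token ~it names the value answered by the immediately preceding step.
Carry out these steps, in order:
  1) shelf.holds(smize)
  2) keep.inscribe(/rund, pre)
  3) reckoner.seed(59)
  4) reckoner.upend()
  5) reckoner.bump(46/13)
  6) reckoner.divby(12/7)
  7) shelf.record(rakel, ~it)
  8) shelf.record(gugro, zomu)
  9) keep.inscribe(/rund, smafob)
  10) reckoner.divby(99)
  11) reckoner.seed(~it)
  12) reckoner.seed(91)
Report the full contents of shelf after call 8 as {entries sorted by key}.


Answer: {gugro=zomu, rakel=6363/3068, smize=halo}

Derivation:
Then holds with k=smize, and see yes.
I run inscribe with p=/rund, c=pre, → created.
Then seed with x=59: 59.
I use upend, and observe 1/59.
I call bump with x=46/13, and observe 2727/767.
Next I call divby with x=12/7, — result: 6363/3068.
Invoking record with k=rakel, v=~it, — result: nil.
Using record with k=gugro, v=zomu, and get nil.
Invoking inscribe with p=/rund, c=smafob, and get overwrote.
I call divby with x=99, and get 707/33748.
Next I call seed with x=~it, — result: 707/33748.
I run seed with x=91, which returns 91.


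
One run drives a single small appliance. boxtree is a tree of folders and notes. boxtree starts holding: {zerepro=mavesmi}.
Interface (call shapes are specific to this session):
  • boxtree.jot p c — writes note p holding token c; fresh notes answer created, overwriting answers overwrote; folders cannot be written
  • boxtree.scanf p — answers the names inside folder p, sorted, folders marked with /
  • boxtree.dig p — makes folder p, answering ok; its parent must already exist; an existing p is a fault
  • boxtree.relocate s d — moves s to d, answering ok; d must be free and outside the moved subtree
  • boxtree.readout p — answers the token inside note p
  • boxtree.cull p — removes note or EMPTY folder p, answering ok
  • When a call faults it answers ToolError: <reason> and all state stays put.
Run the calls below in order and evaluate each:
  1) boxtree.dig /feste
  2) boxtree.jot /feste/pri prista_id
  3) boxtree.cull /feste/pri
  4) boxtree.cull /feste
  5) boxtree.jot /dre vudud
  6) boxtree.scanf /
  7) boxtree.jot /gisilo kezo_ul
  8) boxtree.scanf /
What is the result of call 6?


Answer: [dre, zerepro]

Derivation:
% boxtree.dig /feste
[out] ok
% boxtree.jot /feste/pri prista_id
[out] created
% boxtree.cull /feste/pri
[out] ok
% boxtree.cull /feste
[out] ok
% boxtree.jot /dre vudud
[out] created
% boxtree.scanf /
[out] [dre, zerepro]
% boxtree.jot /gisilo kezo_ul
[out] created
% boxtree.scanf /
[out] [dre, gisilo, zerepro]


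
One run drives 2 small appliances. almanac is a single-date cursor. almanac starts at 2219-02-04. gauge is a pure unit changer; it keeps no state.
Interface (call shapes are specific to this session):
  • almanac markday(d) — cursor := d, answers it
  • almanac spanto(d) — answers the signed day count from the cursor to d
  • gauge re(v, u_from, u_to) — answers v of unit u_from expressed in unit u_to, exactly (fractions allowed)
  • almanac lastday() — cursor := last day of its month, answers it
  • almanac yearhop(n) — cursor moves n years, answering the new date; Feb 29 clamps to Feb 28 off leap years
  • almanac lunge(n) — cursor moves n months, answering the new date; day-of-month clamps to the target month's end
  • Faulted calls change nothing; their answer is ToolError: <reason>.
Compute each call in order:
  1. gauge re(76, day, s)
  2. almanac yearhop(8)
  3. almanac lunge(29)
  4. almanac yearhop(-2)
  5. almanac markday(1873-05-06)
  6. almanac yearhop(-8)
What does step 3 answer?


Answer: 2229-07-04

Derivation:
I try gauge re(76, day, s): 6566400.
I run almanac yearhop(8), → 2227-02-04.
Calling almanac lunge(29), → 2229-07-04.
Then almanac yearhop(-2), and observe 2227-07-04.
Then almanac markday(1873-05-06), → 1873-05-06.
I call almanac yearhop(-8), which returns 1865-05-06.


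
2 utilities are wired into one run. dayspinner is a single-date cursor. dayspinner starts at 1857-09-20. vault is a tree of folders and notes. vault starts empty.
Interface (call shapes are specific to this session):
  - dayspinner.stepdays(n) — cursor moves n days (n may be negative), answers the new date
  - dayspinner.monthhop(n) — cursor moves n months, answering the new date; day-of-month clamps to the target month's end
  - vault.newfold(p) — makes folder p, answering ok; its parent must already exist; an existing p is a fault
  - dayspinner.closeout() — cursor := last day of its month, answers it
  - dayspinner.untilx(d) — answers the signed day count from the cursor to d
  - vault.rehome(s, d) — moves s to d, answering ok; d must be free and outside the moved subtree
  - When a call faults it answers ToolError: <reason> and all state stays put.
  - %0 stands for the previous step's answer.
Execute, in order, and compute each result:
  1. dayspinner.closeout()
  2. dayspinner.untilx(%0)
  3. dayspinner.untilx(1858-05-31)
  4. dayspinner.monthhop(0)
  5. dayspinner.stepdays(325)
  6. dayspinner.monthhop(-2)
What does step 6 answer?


>> dayspinner.closeout()
<< 1857-09-30
>> dayspinner.untilx(d: %0)
<< 0
>> dayspinner.untilx(d: 1858-05-31)
<< 243
>> dayspinner.monthhop(n: 0)
<< 1857-09-30
>> dayspinner.stepdays(n: 325)
<< 1858-08-21
>> dayspinner.monthhop(n: -2)
<< 1858-06-21

Answer: 1858-06-21


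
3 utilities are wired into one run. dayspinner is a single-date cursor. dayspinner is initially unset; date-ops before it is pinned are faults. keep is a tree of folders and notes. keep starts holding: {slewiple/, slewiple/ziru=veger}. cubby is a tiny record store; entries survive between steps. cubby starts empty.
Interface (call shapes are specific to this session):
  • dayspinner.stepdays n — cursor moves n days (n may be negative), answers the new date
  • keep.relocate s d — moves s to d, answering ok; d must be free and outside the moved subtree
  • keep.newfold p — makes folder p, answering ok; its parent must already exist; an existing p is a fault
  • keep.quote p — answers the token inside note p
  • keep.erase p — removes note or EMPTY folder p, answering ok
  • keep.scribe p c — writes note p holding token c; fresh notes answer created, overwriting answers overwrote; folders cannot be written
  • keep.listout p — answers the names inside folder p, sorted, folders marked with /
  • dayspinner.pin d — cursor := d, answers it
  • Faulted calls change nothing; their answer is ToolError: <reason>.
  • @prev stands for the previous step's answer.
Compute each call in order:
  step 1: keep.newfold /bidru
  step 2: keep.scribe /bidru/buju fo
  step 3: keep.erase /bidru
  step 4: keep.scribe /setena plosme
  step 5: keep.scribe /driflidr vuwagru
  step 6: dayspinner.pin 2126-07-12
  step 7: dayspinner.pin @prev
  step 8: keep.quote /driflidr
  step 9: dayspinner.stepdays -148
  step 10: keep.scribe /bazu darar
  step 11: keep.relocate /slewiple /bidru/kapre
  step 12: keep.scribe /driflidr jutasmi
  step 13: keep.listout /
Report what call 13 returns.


Answer: [bazu, bidru/, driflidr, setena]

Derivation:
==> newfold(p=/bidru)
<== ok
==> scribe(p=/bidru/buju, c=fo)
<== created
==> erase(p=/bidru)
<== ToolError: not empty
==> scribe(p=/setena, c=plosme)
<== created
==> scribe(p=/driflidr, c=vuwagru)
<== created
==> pin(d=2126-07-12)
<== 2126-07-12
==> pin(d=@prev)
<== 2126-07-12
==> quote(p=/driflidr)
<== vuwagru
==> stepdays(n=-148)
<== 2126-02-14
==> scribe(p=/bazu, c=darar)
<== created
==> relocate(s=/slewiple, d=/bidru/kapre)
<== ok
==> scribe(p=/driflidr, c=jutasmi)
<== overwrote
==> listout(p=/)
<== [bazu, bidru/, driflidr, setena]


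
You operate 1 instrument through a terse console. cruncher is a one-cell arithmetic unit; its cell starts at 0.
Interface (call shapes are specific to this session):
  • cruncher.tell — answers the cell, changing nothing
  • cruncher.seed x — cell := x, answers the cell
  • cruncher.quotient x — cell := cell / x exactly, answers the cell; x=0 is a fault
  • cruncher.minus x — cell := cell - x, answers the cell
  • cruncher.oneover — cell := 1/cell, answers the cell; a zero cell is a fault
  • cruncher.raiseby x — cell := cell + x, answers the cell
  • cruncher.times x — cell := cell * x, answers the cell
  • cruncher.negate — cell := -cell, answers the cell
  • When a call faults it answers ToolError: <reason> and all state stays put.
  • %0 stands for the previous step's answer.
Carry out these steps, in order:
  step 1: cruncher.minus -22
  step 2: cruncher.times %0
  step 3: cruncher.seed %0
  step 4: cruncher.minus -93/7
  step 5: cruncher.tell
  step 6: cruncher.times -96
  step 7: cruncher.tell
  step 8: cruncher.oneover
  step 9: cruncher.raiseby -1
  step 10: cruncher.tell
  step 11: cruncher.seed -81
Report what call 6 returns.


CALL cruncher.minus[x→-22]
RET  22
CALL cruncher.times[x→%0]
RET  484
CALL cruncher.seed[x→%0]
RET  484
CALL cruncher.minus[x→-93/7]
RET  3481/7
CALL cruncher.tell[]
RET  3481/7
CALL cruncher.times[x→-96]
RET  -334176/7
CALL cruncher.tell[]
RET  -334176/7
CALL cruncher.oneover[]
RET  -7/334176
CALL cruncher.raiseby[x→-1]
RET  -334183/334176
CALL cruncher.tell[]
RET  -334183/334176
CALL cruncher.seed[x→-81]
RET  -81

Answer: -334176/7


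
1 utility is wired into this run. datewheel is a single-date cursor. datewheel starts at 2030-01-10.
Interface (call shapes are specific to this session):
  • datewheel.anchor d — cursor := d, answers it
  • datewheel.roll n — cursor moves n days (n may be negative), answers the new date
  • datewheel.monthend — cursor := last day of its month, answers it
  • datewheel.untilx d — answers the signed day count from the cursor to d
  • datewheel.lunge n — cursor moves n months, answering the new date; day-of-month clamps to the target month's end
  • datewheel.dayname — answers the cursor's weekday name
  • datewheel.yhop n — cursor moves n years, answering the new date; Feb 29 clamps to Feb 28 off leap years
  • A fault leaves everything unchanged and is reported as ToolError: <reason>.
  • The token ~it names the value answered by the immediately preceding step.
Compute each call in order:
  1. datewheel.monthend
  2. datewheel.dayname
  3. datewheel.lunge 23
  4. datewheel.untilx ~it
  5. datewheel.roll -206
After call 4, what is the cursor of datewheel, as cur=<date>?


Answer: cur=2031-12-31

Derivation:
! 1. monthend() -> 2030-01-31
! 2. dayname() -> Thursday
! 3. lunge(23) -> 2031-12-31
! 4. untilx(~it) -> 0
! 5. roll(-206) -> 2031-06-08


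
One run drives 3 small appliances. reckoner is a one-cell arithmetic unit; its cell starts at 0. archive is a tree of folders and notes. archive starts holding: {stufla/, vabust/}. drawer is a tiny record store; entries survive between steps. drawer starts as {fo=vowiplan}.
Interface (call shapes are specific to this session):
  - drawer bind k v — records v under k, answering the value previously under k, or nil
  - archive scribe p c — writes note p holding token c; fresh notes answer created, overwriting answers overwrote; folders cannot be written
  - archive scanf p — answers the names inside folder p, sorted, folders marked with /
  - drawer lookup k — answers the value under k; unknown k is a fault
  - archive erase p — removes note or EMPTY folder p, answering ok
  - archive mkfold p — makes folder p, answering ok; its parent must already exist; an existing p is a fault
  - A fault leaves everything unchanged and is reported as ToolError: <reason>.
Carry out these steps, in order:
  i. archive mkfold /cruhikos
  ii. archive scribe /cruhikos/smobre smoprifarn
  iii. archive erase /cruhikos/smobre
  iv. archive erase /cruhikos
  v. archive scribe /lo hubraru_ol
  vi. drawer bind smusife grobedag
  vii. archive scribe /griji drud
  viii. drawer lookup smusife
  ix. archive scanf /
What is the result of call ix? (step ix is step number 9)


Answer: [griji, lo, stufla/, vabust/]

Derivation:
CALL archive mkfold[p=/cruhikos]
RET  ok
CALL archive scribe[p=/cruhikos/smobre; c=smoprifarn]
RET  created
CALL archive erase[p=/cruhikos/smobre]
RET  ok
CALL archive erase[p=/cruhikos]
RET  ok
CALL archive scribe[p=/lo; c=hubraru_ol]
RET  created
CALL drawer bind[k=smusife; v=grobedag]
RET  nil
CALL archive scribe[p=/griji; c=drud]
RET  created
CALL drawer lookup[k=smusife]
RET  grobedag
CALL archive scanf[p=/]
RET  [griji, lo, stufla/, vabust/]


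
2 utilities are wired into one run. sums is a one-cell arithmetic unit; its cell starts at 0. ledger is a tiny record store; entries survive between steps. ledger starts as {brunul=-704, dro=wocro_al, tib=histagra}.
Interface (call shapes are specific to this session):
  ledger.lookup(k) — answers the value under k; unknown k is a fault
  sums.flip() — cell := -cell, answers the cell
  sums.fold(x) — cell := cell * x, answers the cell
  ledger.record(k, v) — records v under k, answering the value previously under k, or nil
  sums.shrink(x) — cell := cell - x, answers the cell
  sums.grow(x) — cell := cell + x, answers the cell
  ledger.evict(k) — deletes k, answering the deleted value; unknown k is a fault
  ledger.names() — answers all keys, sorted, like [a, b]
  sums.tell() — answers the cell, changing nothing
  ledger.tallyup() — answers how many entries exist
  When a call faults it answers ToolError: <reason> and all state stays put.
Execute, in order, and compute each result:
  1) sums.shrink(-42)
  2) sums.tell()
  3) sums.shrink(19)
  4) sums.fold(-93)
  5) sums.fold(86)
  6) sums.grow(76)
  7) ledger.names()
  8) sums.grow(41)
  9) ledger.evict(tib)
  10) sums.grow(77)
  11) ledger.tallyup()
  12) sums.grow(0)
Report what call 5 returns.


Answer: -183954

Derivation:
-> sums.shrink(x='-42')
<- 42
-> sums.tell()
<- 42
-> sums.shrink(x='19')
<- 23
-> sums.fold(x='-93')
<- -2139
-> sums.fold(x='86')
<- -183954
-> sums.grow(x='76')
<- -183878
-> ledger.names()
<- [brunul, dro, tib]
-> sums.grow(x='41')
<- -183837
-> ledger.evict(k='tib')
<- histagra
-> sums.grow(x='77')
<- -183760
-> ledger.tallyup()
<- 2
-> sums.grow(x='0')
<- -183760


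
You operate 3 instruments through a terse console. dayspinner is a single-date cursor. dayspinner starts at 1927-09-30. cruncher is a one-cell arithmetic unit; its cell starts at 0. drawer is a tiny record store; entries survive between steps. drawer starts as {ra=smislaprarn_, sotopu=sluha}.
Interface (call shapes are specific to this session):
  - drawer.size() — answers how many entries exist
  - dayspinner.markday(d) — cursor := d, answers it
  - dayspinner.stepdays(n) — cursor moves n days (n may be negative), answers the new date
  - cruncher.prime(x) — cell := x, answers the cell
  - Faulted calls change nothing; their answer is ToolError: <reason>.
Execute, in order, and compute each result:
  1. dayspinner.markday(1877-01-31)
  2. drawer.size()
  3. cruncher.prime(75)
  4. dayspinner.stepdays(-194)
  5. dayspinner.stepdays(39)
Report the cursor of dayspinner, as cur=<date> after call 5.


! 1. dayspinner.markday(d=1877-01-31) -> 1877-01-31
! 2. drawer.size() -> 2
! 3. cruncher.prime(x=75) -> 75
! 4. dayspinner.stepdays(n=-194) -> 1876-07-21
! 5. dayspinner.stepdays(n=39) -> 1876-08-29

Answer: cur=1876-08-29


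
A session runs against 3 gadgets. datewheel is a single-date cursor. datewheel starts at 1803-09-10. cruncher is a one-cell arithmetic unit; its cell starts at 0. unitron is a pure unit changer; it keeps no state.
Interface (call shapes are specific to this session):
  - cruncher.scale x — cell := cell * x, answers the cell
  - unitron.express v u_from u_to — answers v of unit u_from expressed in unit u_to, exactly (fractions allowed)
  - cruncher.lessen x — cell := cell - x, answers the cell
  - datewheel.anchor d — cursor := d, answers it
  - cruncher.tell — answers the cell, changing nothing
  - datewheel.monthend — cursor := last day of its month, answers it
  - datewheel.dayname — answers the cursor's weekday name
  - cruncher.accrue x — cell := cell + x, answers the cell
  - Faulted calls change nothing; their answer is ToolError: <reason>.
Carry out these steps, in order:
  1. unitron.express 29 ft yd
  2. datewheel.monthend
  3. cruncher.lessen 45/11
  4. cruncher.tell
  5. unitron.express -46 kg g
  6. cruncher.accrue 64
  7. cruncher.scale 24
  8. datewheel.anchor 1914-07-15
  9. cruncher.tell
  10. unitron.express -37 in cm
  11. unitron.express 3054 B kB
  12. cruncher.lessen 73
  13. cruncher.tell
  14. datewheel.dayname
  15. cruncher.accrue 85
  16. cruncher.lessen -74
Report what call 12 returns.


Answer: 15013/11

Derivation:
→ unitron.express(v: 29, u_from: ft, u_to: yd)
← 29/3
→ datewheel.monthend()
← 1803-09-30
→ cruncher.lessen(x: 45/11)
← -45/11
→ cruncher.tell()
← -45/11
→ unitron.express(v: -46, u_from: kg, u_to: g)
← -46000
→ cruncher.accrue(x: 64)
← 659/11
→ cruncher.scale(x: 24)
← 15816/11
→ datewheel.anchor(d: 1914-07-15)
← 1914-07-15
→ cruncher.tell()
← 15816/11
→ unitron.express(v: -37, u_from: in, u_to: cm)
← -4699/50
→ unitron.express(v: 3054, u_from: B, u_to: kB)
← 1527/500
→ cruncher.lessen(x: 73)
← 15013/11
→ cruncher.tell()
← 15013/11
→ datewheel.dayname()
← Wednesday
→ cruncher.accrue(x: 85)
← 15948/11
→ cruncher.lessen(x: -74)
← 16762/11


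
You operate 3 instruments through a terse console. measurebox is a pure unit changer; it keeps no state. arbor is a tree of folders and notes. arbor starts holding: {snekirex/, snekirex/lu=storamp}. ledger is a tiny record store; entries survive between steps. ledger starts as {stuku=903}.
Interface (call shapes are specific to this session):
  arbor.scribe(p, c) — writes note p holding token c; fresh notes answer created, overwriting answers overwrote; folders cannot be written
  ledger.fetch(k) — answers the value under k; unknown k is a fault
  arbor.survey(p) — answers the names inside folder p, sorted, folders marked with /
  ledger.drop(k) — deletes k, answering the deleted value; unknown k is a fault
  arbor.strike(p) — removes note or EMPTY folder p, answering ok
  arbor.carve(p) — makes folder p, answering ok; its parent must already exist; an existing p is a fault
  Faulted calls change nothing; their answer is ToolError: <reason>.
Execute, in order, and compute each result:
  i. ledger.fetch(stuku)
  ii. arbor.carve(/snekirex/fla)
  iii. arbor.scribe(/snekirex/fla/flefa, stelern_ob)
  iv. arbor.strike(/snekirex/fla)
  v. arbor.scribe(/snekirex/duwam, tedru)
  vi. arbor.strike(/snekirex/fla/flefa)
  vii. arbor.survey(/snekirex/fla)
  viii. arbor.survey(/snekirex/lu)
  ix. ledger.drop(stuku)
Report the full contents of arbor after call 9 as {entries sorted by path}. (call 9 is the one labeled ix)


Answer: {snekirex/, snekirex/duwam=tedru, snekirex/fla/, snekirex/lu=storamp}

Derivation:
Act: ledger.fetch[stuku]
Obs: 903
Act: arbor.carve[/snekirex/fla]
Obs: ok
Act: arbor.scribe[/snekirex/fla/flefa; stelern_ob]
Obs: created
Act: arbor.strike[/snekirex/fla]
Obs: ToolError: not empty
Act: arbor.scribe[/snekirex/duwam; tedru]
Obs: created
Act: arbor.strike[/snekirex/fla/flefa]
Obs: ok
Act: arbor.survey[/snekirex/fla]
Obs: []
Act: arbor.survey[/snekirex/lu]
Obs: ToolError: not a directory
Act: ledger.drop[stuku]
Obs: 903


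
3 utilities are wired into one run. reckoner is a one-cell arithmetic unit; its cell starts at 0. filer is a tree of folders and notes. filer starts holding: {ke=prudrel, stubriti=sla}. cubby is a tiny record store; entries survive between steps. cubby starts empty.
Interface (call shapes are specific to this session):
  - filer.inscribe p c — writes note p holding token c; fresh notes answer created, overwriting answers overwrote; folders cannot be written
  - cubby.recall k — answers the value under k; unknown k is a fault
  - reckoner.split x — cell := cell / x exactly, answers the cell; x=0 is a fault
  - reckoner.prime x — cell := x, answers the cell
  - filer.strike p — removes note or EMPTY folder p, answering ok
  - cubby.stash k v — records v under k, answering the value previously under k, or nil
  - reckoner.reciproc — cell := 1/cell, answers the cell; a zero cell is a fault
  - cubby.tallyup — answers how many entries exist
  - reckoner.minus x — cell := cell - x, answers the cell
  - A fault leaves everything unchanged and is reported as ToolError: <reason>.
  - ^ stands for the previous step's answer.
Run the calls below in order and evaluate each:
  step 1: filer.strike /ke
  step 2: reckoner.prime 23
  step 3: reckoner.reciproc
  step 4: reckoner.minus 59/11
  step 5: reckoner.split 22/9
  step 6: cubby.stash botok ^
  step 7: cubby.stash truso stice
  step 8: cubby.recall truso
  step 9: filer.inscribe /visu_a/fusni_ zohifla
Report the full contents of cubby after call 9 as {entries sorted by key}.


Then strike(/ke), and observe ok.
Calling prime(23), and get 23.
Calling reciproc(), which returns 1/23.
I call minus(59/11), → -1346/253.
Using split(22/9), and see -6057/2783.
I use stash(botok, ^), → nil.
I run stash(truso, stice), and observe nil.
I try recall(truso), yielding stice.
I call inscribe(/visu_a/fusni_, zohifla), and observe ToolError: no parent.

Answer: {botok=-6057/2783, truso=stice}


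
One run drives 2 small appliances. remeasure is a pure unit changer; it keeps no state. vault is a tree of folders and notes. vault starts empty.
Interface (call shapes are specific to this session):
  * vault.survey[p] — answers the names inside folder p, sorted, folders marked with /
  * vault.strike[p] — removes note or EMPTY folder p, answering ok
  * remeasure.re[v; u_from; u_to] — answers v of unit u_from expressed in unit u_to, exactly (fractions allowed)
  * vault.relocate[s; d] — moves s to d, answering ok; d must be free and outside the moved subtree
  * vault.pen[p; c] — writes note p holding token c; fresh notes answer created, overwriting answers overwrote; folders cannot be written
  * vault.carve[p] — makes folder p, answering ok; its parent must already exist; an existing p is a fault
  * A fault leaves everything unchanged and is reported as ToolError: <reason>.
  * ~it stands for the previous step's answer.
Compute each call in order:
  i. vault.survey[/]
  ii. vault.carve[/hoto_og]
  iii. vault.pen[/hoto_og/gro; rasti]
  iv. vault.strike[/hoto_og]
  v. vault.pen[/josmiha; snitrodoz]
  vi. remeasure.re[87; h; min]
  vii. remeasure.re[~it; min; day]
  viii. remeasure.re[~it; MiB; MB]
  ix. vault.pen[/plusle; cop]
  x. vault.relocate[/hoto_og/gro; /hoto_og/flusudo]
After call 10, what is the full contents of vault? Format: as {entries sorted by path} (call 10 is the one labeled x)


Answer: {hoto_og/, hoto_og/flusudo=rasti, josmiha=snitrodoz, plusle=cop}

Derivation:
>> survey(p=/)
<< []
>> carve(p=/hoto_og)
<< ok
>> pen(p=/hoto_og/gro, c=rasti)
<< created
>> strike(p=/hoto_og)
<< ToolError: not empty
>> pen(p=/josmiha, c=snitrodoz)
<< created
>> re(v=87, u_from=h, u_to=min)
<< 5220
>> re(v=~it, u_from=min, u_to=day)
<< 29/8
>> re(v=~it, u_from=MiB, u_to=MB)
<< 59392/15625
>> pen(p=/plusle, c=cop)
<< created
>> relocate(s=/hoto_og/gro, d=/hoto_og/flusudo)
<< ok


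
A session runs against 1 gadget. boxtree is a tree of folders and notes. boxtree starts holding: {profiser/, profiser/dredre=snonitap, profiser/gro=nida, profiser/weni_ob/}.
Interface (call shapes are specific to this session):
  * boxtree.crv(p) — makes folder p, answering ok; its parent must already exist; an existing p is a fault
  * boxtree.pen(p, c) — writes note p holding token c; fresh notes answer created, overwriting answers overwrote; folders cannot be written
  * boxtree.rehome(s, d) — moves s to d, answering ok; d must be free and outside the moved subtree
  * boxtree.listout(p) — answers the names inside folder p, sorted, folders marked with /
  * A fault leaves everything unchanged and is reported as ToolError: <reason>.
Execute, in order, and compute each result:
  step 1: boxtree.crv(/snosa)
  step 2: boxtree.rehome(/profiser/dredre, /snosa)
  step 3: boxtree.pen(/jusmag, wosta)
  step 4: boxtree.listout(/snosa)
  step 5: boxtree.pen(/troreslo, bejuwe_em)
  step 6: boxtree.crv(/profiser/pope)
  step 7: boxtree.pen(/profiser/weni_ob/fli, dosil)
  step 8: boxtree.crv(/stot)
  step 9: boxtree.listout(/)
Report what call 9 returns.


-> boxtree.crv(p: /snosa)
<- ok
-> boxtree.rehome(s: /profiser/dredre, d: /snosa)
<- ToolError: exists
-> boxtree.pen(p: /jusmag, c: wosta)
<- created
-> boxtree.listout(p: /snosa)
<- []
-> boxtree.pen(p: /troreslo, c: bejuwe_em)
<- created
-> boxtree.crv(p: /profiser/pope)
<- ok
-> boxtree.pen(p: /profiser/weni_ob/fli, c: dosil)
<- created
-> boxtree.crv(p: /stot)
<- ok
-> boxtree.listout(p: /)
<- [jusmag, profiser/, snosa/, stot/, troreslo]

Answer: [jusmag, profiser/, snosa/, stot/, troreslo]


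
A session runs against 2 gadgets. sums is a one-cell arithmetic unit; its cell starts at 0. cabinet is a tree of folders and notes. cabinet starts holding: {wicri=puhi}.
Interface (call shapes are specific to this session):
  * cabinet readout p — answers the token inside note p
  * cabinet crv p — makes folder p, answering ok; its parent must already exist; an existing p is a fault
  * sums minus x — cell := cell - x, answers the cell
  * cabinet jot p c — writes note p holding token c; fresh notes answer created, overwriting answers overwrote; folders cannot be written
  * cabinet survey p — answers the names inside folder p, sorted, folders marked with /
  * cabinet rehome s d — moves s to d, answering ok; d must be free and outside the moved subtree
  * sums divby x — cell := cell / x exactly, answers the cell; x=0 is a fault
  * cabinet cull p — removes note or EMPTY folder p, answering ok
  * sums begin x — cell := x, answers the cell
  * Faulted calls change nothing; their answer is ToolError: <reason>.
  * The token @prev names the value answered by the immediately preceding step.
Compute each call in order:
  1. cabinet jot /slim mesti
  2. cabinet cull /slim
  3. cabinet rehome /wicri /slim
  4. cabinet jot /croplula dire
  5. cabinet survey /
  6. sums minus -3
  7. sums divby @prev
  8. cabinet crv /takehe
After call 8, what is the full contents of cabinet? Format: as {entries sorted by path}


Answer: {croplula=dire, slim=puhi, takehe/}

Derivation:
> cabinet jot p=/slim c=mesti
:: created
> cabinet cull p=/slim
:: ok
> cabinet rehome s=/wicri d=/slim
:: ok
> cabinet jot p=/croplula c=dire
:: created
> cabinet survey p=/
:: [croplula, slim]
> sums minus x=-3
:: 3
> sums divby x=@prev
:: 1
> cabinet crv p=/takehe
:: ok


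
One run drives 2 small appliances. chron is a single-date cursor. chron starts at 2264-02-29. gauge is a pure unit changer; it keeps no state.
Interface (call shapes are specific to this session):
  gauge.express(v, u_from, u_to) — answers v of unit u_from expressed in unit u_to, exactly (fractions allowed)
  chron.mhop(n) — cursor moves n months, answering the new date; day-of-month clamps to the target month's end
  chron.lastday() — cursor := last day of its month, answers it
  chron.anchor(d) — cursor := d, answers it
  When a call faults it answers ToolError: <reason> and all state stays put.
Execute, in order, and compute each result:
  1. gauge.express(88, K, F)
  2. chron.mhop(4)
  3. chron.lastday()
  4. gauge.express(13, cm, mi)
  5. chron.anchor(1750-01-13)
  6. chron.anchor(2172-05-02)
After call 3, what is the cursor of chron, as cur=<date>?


Act: gauge.express[v=88; u_from=K; u_to=F]
Obs: -30127/100
Act: chron.mhop[n=4]
Obs: 2264-06-29
Act: chron.lastday[]
Obs: 2264-06-30
Act: gauge.express[v=13; u_from=cm; u_to=mi]
Obs: 65/804672
Act: chron.anchor[d=1750-01-13]
Obs: 1750-01-13
Act: chron.anchor[d=2172-05-02]
Obs: 2172-05-02

Answer: cur=2264-06-30


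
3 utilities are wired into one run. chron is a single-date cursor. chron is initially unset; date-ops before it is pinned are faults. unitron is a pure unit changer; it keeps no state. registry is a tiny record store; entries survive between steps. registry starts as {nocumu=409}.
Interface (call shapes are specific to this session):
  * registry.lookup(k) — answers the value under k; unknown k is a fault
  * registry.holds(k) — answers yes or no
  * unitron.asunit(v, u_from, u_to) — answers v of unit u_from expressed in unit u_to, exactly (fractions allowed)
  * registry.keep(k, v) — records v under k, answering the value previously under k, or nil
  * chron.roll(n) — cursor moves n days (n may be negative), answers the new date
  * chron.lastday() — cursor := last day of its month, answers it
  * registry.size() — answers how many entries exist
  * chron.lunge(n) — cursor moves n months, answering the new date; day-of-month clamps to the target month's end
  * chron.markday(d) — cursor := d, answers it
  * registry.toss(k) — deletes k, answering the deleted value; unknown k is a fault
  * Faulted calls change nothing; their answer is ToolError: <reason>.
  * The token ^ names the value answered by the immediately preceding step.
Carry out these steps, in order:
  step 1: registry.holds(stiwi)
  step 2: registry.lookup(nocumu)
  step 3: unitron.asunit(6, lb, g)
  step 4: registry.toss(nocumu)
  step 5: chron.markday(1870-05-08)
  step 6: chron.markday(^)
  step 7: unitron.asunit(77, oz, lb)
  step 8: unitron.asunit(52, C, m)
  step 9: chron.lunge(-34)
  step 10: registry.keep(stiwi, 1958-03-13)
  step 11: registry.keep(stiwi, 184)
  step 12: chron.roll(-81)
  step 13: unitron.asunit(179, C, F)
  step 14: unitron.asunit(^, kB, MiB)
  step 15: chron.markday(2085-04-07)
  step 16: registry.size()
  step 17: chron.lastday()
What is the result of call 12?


Answer: 1867-04-18

Derivation:
! registry.holds(stiwi) ~> no
! registry.lookup(nocumu) ~> 409
! unitron.asunit(6, lb, g) ~> 136077711/50000
! registry.toss(nocumu) ~> 409
! chron.markday(1870-05-08) ~> 1870-05-08
! chron.markday(^) ~> 1870-05-08
! unitron.asunit(77, oz, lb) ~> 77/16
! unitron.asunit(52, C, m) ~> ToolError: incompatible units
! chron.lunge(-34) ~> 1867-07-08
! registry.keep(stiwi, 1958-03-13) ~> nil
! registry.keep(stiwi, 184) ~> 1958-03-13
! chron.roll(-81) ~> 1867-04-18
! unitron.asunit(179, C, F) ~> 1771/5
! unitron.asunit(^, kB, MiB) ~> 44275/131072
! chron.markday(2085-04-07) ~> 2085-04-07
! registry.size() ~> 1
! chron.lastday() ~> 2085-04-30
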